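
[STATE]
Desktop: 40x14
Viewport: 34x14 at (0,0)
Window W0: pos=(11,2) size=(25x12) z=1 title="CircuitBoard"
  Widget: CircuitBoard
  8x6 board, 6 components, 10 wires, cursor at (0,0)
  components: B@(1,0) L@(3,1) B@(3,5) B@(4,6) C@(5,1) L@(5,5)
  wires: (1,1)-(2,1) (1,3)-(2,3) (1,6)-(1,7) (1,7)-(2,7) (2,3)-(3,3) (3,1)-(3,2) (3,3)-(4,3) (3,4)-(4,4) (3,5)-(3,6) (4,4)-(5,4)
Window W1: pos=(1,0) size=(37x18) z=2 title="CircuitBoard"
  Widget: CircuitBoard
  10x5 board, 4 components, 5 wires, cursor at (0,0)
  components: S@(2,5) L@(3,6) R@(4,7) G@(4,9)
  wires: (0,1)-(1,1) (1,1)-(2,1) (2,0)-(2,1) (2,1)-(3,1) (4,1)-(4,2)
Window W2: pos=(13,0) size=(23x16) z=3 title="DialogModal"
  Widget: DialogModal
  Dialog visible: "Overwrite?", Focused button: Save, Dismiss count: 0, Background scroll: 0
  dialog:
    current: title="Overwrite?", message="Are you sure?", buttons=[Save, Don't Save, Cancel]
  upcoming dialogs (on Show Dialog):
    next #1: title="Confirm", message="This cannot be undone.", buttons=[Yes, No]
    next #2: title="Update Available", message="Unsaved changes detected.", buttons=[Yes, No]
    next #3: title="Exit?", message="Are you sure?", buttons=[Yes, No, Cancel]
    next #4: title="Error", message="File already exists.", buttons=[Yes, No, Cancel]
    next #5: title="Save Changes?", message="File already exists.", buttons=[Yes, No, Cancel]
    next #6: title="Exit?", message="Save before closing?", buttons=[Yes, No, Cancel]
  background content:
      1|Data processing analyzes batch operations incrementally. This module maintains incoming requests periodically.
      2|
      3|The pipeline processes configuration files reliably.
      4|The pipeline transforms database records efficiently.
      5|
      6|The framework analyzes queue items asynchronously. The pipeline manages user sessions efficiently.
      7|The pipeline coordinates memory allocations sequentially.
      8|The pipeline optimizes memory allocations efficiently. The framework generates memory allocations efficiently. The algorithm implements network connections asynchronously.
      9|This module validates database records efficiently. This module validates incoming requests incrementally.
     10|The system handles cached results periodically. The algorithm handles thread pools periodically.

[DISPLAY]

 ┏━━━━━━━━━━━┏━━━━━━━━━━━━━━━━━━━━
 ┃ CircuitBoa┃ DialogModal        
 ┠───────────┠────────────────────
 ┃   0 1 2 3 ┃Data processing anal
 ┃0  [.]  ·  ┃                    
 ┃        │  ┃The pipeline process
 ┃1       ·  ┃Th┌───────────────┐o
 ┃        │  ┃  │   Overwrite?  │ 
 ┃2   · ─ ·  ┃Th│ Are you sure? │z
 ┃        │  ┃Th│[Save]  Don't S│n
 ┃3       ·  ┃Th└───────────────┘z
 ┃           ┃This module validate
 ┃4       · ─┃The system handles c
 ┃Cursor: (0,┃                    


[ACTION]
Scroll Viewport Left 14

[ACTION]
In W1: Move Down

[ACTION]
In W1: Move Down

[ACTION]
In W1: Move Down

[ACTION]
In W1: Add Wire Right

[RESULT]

 ┏━━━━━━━━━━━┏━━━━━━━━━━━━━━━━━━━━
 ┃ CircuitBoa┃ DialogModal        
 ┠───────────┠────────────────────
 ┃   0 1 2 3 ┃Data processing anal
 ┃0       ·  ┃                    
 ┃        │  ┃The pipeline process
 ┃1       ·  ┃Th┌───────────────┐o
 ┃        │  ┃  │   Overwrite?  │ 
 ┃2   · ─ ·  ┃Th│ Are you sure? │z
 ┃        │  ┃Th│[Save]  Don't S│n
 ┃3  [.]─ ·  ┃Th└───────────────┘z
 ┃           ┃This module validate
 ┃4       · ─┃The system handles c
 ┃Cursor: (3,┃                    


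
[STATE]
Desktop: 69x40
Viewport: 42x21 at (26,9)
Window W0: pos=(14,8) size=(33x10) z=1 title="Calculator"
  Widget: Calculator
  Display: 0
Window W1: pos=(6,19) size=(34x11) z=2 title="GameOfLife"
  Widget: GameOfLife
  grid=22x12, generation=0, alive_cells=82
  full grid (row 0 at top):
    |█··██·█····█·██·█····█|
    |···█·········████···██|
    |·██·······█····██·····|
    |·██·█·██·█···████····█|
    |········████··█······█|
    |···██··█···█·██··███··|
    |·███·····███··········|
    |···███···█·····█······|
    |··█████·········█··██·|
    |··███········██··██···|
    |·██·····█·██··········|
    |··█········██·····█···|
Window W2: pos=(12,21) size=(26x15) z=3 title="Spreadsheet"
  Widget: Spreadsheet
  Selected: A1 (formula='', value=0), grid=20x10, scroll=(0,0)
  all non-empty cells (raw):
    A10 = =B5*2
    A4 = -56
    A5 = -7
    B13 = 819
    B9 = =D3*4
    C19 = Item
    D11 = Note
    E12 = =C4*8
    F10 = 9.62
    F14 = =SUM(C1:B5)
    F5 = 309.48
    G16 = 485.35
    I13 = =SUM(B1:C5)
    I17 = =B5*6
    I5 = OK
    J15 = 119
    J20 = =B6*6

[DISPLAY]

                    ┃                     
────────────────────┨                     
                   0┃                     
─┬───┐              ┃                     
 │ ÷ │              ┃                     
─┼───┤              ┃                     
 │ × │              ┃                     
─┴───┘              ┃                     
━━━━━━━━━━━━━━━━━━━━┛                     
                                          
━━━━━━━━━━━━━┓                            
             ┃                            
━━━━━━━━━━━┓─┨                            
           ┃ ┃                            
───────────┨ ┃                            
           ┃ ┃                            
  B       C┃ ┃                            
-----------┃ ┃                            
      0    ┃ ┃                            
      0    ┃ ┃                            
      0    ┃━┛                            


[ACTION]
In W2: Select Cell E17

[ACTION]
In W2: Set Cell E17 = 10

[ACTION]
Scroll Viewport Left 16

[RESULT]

    ┃ Calculator                    ┃     
    ┠───────────────────────────────┨     
    ┃                              0┃     
    ┃┌───┬───┬───┬───┐              ┃     
    ┃│ 7 │ 8 │ 9 │ ÷ │              ┃     
    ┃├───┼───┼───┼───┤              ┃     
    ┃│ 4 │ 5 │ 6 │ × │              ┃     
    ┃└───┴───┴───┴───┘              ┃     
    ┗━━━━━━━━━━━━━━━━━━━━━━━━━━━━━━━┛     
                                          
━━━━━━━━━━━━━━━━━━━━━━━━━━━━━┓            
meOfLife                     ┃            
──┏━━━━━━━━━━━━━━━━━━━━━━━━┓─┨            
: ┃ Spreadsheet            ┃ ┃            
·█┠────────────────────────┨ ┃            
··┃E17: 10                 ┃ ┃            
██┃       A       B       C┃ ┃            
█·┃------------------------┃ ┃            
██┃  1        0       0    ┃ ┃            
██┃  2        0       0    ┃ ┃            
━━┃  3        0       0    ┃━┛            


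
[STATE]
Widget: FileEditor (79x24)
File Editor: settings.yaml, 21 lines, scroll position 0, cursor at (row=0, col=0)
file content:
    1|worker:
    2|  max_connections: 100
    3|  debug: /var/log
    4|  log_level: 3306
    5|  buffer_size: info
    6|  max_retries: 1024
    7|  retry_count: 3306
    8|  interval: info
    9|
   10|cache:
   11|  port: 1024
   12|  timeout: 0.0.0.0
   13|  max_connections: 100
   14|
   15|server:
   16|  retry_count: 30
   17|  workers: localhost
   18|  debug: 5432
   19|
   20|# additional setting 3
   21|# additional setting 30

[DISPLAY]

█orker:                                                                       ▲
  max_connections: 100                                                        █
  debug: /var/log                                                             ░
  log_level: 3306                                                             ░
  buffer_size: info                                                           ░
  max_retries: 1024                                                           ░
  retry_count: 3306                                                           ░
  interval: info                                                              ░
                                                                              ░
cache:                                                                        ░
  port: 1024                                                                  ░
  timeout: 0.0.0.0                                                            ░
  max_connections: 100                                                        ░
                                                                              ░
server:                                                                       ░
  retry_count: 30                                                             ░
  workers: localhost                                                          ░
  debug: 5432                                                                 ░
                                                                              ░
# additional setting 3                                                        ░
# additional setting 30                                                       ░
                                                                              ░
                                                                              ░
                                                                              ▼


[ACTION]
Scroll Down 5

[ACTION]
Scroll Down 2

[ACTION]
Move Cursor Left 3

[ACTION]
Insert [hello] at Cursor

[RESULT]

hello█orker:                                                                  ▲
  max_connections: 100                                                        █
  debug: /var/log                                                             ░
  log_level: 3306                                                             ░
  buffer_size: info                                                           ░
  max_retries: 1024                                                           ░
  retry_count: 3306                                                           ░
  interval: info                                                              ░
                                                                              ░
cache:                                                                        ░
  port: 1024                                                                  ░
  timeout: 0.0.0.0                                                            ░
  max_connections: 100                                                        ░
                                                                              ░
server:                                                                       ░
  retry_count: 30                                                             ░
  workers: localhost                                                          ░
  debug: 5432                                                                 ░
                                                                              ░
# additional setting 3                                                        ░
# additional setting 30                                                       ░
                                                                              ░
                                                                              ░
                                                                              ▼


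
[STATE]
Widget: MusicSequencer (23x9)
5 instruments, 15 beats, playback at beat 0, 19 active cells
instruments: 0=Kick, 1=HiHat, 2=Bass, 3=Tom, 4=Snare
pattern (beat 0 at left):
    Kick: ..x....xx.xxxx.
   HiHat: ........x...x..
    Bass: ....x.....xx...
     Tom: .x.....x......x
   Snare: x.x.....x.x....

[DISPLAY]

      ▼12345678901234  
  Kick··█····██·████·  
 HiHat········█···█··  
  Bass····█·····██···  
   Tom·█·····█······█  
 Snare█·█·····█·█····  
                       
                       
                       


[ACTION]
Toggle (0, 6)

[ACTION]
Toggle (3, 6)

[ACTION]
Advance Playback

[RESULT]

      0▼2345678901234  
  Kick··█···███·████·  
 HiHat········█···█··  
  Bass····█·····██···  
   Tom·█····██······█  
 Snare█·█·····█·█····  
                       
                       
                       


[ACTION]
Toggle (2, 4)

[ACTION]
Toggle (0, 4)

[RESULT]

      0▼2345678901234  
  Kick··█·█·███·████·  
 HiHat········█···█··  
  Bass··········██···  
   Tom·█····██······█  
 Snare█·█·····█·█····  
                       
                       
                       


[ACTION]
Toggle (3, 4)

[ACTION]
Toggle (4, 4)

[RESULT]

      0▼2345678901234  
  Kick··█·█·███·████·  
 HiHat········█···█··  
  Bass··········██···  
   Tom·█··█·██······█  
 Snare█·█·█···█·█····  
                       
                       
                       


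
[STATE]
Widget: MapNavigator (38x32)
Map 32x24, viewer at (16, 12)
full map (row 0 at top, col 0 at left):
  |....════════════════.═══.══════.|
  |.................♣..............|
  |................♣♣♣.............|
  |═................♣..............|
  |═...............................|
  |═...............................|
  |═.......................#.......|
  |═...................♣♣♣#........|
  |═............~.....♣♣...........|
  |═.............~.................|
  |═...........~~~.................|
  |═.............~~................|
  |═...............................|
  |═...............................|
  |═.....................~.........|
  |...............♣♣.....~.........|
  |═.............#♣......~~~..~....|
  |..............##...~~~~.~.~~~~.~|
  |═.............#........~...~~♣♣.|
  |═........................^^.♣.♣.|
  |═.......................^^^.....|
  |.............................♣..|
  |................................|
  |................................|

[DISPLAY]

                                      
                                      
                                      
                                      
   ....════════════════.═══.══════.   
   .................♣..............   
   ................♣♣♣.............   
   ═................♣..............   
   ═...............................   
   ═...............................   
   ═.......................#.......   
   ═...................♣♣♣#........   
   ═............~.....♣♣...........   
   ═.............~.................   
   ═...........~~~.................   
   ═.............~~................   
   ═...............@...............   
   ═...............................   
   ═.....................~.........   
   ...............♣♣.....~.........   
   ═.............#♣......~~~..~....   
   ..............##...~~~~.~.~~~~.~   
   ═.............#........~...~~♣♣.   
   ═........................^^.♣.♣.   
   ═.......................^^^.....   
   .............................♣..   
   ................................   
   ................................   
                                      
                                      
                                      
                                      


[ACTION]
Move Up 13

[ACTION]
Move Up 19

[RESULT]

                                      
                                      
                                      
                                      
                                      
                                      
                                      
                                      
                                      
                                      
                                      
                                      
                                      
                                      
                                      
                                      
   ....════════════@═══.═══.══════.   
   .................♣..............   
   ................♣♣♣.............   
   ═................♣..............   
   ═...............................   
   ═...............................   
   ═.......................#.......   
   ═...................♣♣♣#........   
   ═............~.....♣♣...........   
   ═.............~.................   
   ═...........~~~.................   
   ═.............~~................   
   ═...............................   
   ═...............................   
   ═.....................~.........   
   ...............♣♣.....~.........   


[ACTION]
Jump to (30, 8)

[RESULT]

                                      
                                      
                                      
                                      
                                      
                                      
                                      
                                      
═════════.═══.══════.                 
......♣..............                 
.....♣♣♣.............                 
......♣..............                 
.....................                 
.....................                 
.............#.......                 
.........♣♣♣#........                 
..~.....♣♣.........@.                 
...~.................                 
.~~~.................                 
...~~................                 
.....................                 
.....................                 
...........~.........                 
....♣♣.....~.........                 
...#♣......~~~..~....                 
...##...~~~~.~.~~~~.~                 
...#........~...~~♣♣.                 
..............^^.♣.♣.                 
.............^^^.....                 
..................♣..                 
.....................                 
.....................                 


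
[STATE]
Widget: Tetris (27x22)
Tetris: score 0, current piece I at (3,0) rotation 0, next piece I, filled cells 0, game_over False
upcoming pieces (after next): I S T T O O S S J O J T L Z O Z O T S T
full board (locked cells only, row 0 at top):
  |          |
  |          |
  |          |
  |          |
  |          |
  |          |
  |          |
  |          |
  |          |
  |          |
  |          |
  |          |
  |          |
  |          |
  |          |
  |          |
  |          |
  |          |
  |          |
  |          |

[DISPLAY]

   ████   │Next:           
          │████            
          │                
          │                
          │                
          │                
          │Score:          
          │0               
          │                
          │                
          │                
          │                
          │                
          │                
          │                
          │                
          │                
          │                
          │                
          │                
          │                
          │                


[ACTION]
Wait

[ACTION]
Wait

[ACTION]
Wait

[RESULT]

          │Next:           
          │████            
          │                
   ████   │                
          │                
          │                
          │Score:          
          │0               
          │                
          │                
          │                
          │                
          │                
          │                
          │                
          │                
          │                
          │                
          │                
          │                
          │                
          │                


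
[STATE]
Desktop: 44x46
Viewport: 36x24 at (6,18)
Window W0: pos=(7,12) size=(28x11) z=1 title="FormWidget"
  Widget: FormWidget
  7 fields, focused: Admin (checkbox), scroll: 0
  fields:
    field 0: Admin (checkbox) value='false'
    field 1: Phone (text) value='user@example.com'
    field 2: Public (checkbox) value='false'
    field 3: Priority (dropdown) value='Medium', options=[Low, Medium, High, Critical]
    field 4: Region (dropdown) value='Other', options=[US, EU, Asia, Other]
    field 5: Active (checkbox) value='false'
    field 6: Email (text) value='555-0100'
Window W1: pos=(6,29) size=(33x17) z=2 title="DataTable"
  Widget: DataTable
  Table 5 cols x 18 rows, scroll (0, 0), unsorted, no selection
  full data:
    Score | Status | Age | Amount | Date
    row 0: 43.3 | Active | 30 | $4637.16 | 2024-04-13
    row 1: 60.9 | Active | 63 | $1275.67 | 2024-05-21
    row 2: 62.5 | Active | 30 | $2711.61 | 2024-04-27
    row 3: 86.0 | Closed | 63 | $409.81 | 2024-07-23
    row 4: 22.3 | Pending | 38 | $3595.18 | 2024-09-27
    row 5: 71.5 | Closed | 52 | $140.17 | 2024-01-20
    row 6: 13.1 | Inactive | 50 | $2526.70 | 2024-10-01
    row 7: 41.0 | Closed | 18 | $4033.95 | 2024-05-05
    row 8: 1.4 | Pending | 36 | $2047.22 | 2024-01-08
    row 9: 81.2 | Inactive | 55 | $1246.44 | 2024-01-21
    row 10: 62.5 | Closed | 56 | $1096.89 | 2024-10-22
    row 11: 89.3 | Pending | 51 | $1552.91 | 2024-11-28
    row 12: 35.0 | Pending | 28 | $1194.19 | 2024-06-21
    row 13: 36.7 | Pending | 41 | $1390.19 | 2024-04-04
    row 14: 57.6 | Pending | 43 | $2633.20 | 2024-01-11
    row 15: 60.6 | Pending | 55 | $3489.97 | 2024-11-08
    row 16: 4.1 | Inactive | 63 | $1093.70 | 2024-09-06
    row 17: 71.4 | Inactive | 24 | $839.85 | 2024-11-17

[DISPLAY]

 ┃  Priority:   [Medium   ▼]┃       
 ┃  Region:     [Other    ▼]┃       
 ┃  Active:     [ ]         ┃       
 ┃  Email:      [555-0100  ]┃       
 ┗━━━━━━━━━━━━━━━━━━━━━━━━━━┛       
                                    
                                    
                                    
                                    
                                    
                                    
┏━━━━━━━━━━━━━━━━━━━━━━━━━━━━━━━┓   
┃ DataTable                     ┃   
┠───────────────────────────────┨   
┃Score│Status  │Age│Amount  │Dat┃   
┃─────┼────────┼───┼────────┼───┃   
┃43.3 │Active  │30 │$4637.16│202┃   
┃60.9 │Active  │63 │$1275.67│202┃   
┃62.5 │Active  │30 │$2711.61│202┃   
┃86.0 │Closed  │63 │$409.81 │202┃   
┃22.3 │Pending │38 │$3595.18│202┃   
┃71.5 │Closed  │52 │$140.17 │202┃   
┃13.1 │Inactive│50 │$2526.70│202┃   
┃41.0 │Closed  │18 │$4033.95│202┃   


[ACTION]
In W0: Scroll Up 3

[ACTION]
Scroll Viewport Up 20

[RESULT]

                                    
                                    
                                    
                                    
                                    
                                    
                                    
                                    
                                    
                                    
                                    
                                    
 ┏━━━━━━━━━━━━━━━━━━━━━━━━━━┓       
 ┃ FormWidget               ┃       
 ┠──────────────────────────┨       
 ┃> Admin:      [ ]         ┃       
 ┃  Phone:      [user@examp]┃       
 ┃  Public:     [ ]         ┃       
 ┃  Priority:   [Medium   ▼]┃       
 ┃  Region:     [Other    ▼]┃       
 ┃  Active:     [ ]         ┃       
 ┃  Email:      [555-0100  ]┃       
 ┗━━━━━━━━━━━━━━━━━━━━━━━━━━┛       
                                    


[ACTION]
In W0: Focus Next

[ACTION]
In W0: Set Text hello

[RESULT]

                                    
                                    
                                    
                                    
                                    
                                    
                                    
                                    
                                    
                                    
                                    
                                    
 ┏━━━━━━━━━━━━━━━━━━━━━━━━━━┓       
 ┃ FormWidget               ┃       
 ┠──────────────────────────┨       
 ┃  Admin:      [ ]         ┃       
 ┃> Phone:      [hello     ]┃       
 ┃  Public:     [ ]         ┃       
 ┃  Priority:   [Medium   ▼]┃       
 ┃  Region:     [Other    ▼]┃       
 ┃  Active:     [ ]         ┃       
 ┃  Email:      [555-0100  ]┃       
 ┗━━━━━━━━━━━━━━━━━━━━━━━━━━┛       
                                    


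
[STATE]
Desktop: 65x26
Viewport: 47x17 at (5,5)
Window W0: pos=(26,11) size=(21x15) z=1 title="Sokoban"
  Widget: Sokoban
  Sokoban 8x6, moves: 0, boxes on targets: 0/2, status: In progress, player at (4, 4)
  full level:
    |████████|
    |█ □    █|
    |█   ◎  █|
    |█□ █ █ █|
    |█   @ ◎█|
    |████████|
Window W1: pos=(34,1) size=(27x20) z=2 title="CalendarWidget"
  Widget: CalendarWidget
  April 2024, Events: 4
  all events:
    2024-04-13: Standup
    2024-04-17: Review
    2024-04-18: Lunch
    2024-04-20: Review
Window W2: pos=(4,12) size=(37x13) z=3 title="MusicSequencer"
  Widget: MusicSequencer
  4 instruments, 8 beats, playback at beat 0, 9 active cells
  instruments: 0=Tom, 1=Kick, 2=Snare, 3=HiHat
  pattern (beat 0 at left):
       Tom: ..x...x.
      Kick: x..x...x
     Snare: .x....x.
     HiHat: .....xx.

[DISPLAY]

                             ┃Mo Tu We Th Fr Sa
                             ┃ 1  2  3  4  5  6
                             ┃ 8  9 10 11 12 13
                             ┃15 16 17* 18* 19 
                             ┃22 23 24 25 26 27
                             ┃29 30            
                     ┏━━━━━━━┃                 
━━━━━━━━━━━━━━━━━━━━━━━━━━━━━━━━━━━┓           
 MusicSequencer                    ┃           
───────────────────────────────────┨           
      ▼1234567                     ┃           
   Tom··█···█·                     ┃           
  Kick█··█···█                     ┃           
 Snare·█····█·                     ┃           
 HiHat·····██·                     ┃           
                                   ┃━━━━━━━━━━━
                                   ┃     ┃     


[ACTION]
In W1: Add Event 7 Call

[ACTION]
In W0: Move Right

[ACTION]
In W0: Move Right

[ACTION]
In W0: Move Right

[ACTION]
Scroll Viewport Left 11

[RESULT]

                                  ┃Mo Tu We Th 
                                  ┃ 1  2  3  4 
                                  ┃ 8  9 10 11 
                                  ┃15 16 17* 18
                                  ┃22 23 24 25 
                                  ┃29 30       
                          ┏━━━━━━━┃            
    ┏━━━━━━━━━━━━━━━━━━━━━━━━━━━━━━━━━━━┓      
    ┃ MusicSequencer                    ┃      
    ┠───────────────────────────────────┨      
    ┃      ▼1234567                     ┃      
    ┃   Tom··█···█·                     ┃      
    ┃  Kick█··█···█                     ┃      
    ┃ Snare·█····█·                     ┃      
    ┃ HiHat·····██·                     ┃      
    ┃                                   ┃━━━━━━
    ┃                                   ┃     ┃


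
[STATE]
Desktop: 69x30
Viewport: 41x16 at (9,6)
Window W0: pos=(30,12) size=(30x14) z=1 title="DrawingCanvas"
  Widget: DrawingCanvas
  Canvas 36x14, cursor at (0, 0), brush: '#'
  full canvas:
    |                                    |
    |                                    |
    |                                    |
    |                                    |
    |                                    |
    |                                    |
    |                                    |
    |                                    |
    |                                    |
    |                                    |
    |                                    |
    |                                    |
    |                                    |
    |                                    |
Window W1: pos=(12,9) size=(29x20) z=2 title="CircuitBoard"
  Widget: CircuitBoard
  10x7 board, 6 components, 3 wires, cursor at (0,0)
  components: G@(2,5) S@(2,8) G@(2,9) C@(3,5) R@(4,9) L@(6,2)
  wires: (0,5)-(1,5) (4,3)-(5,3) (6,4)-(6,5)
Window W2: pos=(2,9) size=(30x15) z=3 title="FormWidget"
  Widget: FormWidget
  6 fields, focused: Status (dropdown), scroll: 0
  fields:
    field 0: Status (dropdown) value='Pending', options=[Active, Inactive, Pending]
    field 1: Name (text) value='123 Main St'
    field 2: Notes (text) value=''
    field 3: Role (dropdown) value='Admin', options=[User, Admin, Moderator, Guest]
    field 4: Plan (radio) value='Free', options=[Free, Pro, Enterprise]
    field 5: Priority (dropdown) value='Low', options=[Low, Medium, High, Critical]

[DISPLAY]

                                         
                                         
                                         
━━━━━━━━━━━━━━━━━━━━━━┓━━━━━━━━┓         
idget                 ┃        ┃         
──────────────────────┨────────┨         
us:     [Pending    ▼]┃8 9     ┃━━━━━━━━━
:       [123 Main St ]┃     ·  ┃nvas     
s:      [            ]┃     │  ┃─────────
:       [Admin      ▼]┃     ·  ┃         
:       (●) Free  ( ) ┃        ┃         
rity:   [Low        ▼]┃     G  ┃         
                      ┃        ┃         
                      ┃     C  ┃         
                      ┃        ┃         
                      ┃        ┃         


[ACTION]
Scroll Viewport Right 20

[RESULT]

                                         
                                         
                                         
━━━┓━━━━━━━━┓                            
   ┃        ┃                            
───┨────────┨                            
 ▼]┃8 9     ┃━━━━━━━━━━━━━━━━━━┓         
t ]┃     ·  ┃nvas              ┃         
  ]┃     │  ┃──────────────────┨         
 ▼]┃     ·  ┃                  ┃         
 ) ┃        ┃                  ┃         
 ▼]┃     G  ┃                  ┃         
   ┃        ┃                  ┃         
   ┃     C  ┃                  ┃         
   ┃        ┃                  ┃         
   ┃        ┃                  ┃         


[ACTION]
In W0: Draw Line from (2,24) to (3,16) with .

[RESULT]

                                         
                                         
                                         
━━━┓━━━━━━━━┓                            
   ┃        ┃                            
───┨────────┨                            
 ▼]┃8 9     ┃━━━━━━━━━━━━━━━━━━┓         
t ]┃     ·  ┃nvas              ┃         
  ]┃     │  ┃──────────────────┨         
 ▼]┃     ·  ┃                  ┃         
 ) ┃        ┃                  ┃         
 ▼]┃     G  ┃          .....   ┃         
   ┃        ┃      ....        ┃         
   ┃     C  ┃                  ┃         
   ┃        ┃                  ┃         
   ┃        ┃                  ┃         


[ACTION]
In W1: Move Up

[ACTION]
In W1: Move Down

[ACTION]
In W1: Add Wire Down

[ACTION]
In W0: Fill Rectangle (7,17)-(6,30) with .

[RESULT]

                                         
                                         
                                         
━━━┓━━━━━━━━┓                            
   ┃        ┃                            
───┨────────┨                            
 ▼]┃8 9     ┃━━━━━━━━━━━━━━━━━━┓         
t ]┃     ·  ┃nvas              ┃         
  ]┃     │  ┃──────────────────┨         
 ▼]┃     ·  ┃                  ┃         
 ) ┃        ┃                  ┃         
 ▼]┃     G  ┃          .....   ┃         
   ┃        ┃      ....        ┃         
   ┃     C  ┃                  ┃         
   ┃        ┃                  ┃         
   ┃        ┃       ...........┃         


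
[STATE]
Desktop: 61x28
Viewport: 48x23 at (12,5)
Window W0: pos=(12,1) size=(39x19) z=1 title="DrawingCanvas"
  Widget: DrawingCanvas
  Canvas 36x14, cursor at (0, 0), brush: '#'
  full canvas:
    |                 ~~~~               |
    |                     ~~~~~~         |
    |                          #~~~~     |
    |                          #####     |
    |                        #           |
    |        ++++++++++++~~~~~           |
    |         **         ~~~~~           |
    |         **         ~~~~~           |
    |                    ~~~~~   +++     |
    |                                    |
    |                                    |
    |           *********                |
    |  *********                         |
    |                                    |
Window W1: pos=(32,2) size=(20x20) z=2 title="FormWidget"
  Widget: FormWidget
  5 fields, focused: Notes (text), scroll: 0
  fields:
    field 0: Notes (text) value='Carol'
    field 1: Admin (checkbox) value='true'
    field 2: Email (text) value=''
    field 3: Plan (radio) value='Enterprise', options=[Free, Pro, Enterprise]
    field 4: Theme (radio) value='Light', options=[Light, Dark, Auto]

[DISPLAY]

┃                   ┃> Notes:      [Ca]┃        
┃                   ┃  Admin:      [x] ┃        
┃                   ┃  Email:      [  ]┃        
┃                   ┃  Plan:       ( ) ┃        
┃        +++++++++++┃  Theme:      (●) ┃        
┃         **        ┃                  ┃        
┃         **        ┃                  ┃        
┃                   ┃                  ┃        
┃                   ┃                  ┃        
┃                   ┃                  ┃        
┃           ********┃                  ┃        
┃  *********        ┃                  ┃        
┃                   ┃                  ┃        
┃                   ┃                  ┃        
┗━━━━━━━━━━━━━━━━━━━┃                  ┃        
                    ┃                  ┃        
                    ┗━━━━━━━━━━━━━━━━━━┛        
                                                
                                                
                                                
                                                
                                                
                                                


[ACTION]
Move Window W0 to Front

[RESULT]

┃                     ~~~~~~          ┃┃        
┃                          #~~~~      ┃┃        
┃                          #####      ┃┃        
┃                        #            ┃┃        
┃        ++++++++++++~~~~~            ┃┃        
┃         **         ~~~~~            ┃┃        
┃         **         ~~~~~            ┃┃        
┃                    ~~~~~   +++      ┃┃        
┃                                     ┃┃        
┃                                     ┃┃        
┃           *********                 ┃┃        
┃  *********                          ┃┃        
┃                                     ┃┃        
┃                                     ┃┃        
┗━━━━━━━━━━━━━━━━━━━━━━━━━━━━━━━━━━━━━┛┃        
                    ┃                  ┃        
                    ┗━━━━━━━━━━━━━━━━━━┛        
                                                
                                                
                                                
                                                
                                                
                                                


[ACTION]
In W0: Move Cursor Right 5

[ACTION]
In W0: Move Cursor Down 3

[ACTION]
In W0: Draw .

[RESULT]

┃                     ~~~~~~          ┃┃        
┃                          #~~~~      ┃┃        
┃     .                    #####      ┃┃        
┃                        #            ┃┃        
┃        ++++++++++++~~~~~            ┃┃        
┃         **         ~~~~~            ┃┃        
┃         **         ~~~~~            ┃┃        
┃                    ~~~~~   +++      ┃┃        
┃                                     ┃┃        
┃                                     ┃┃        
┃           *********                 ┃┃        
┃  *********                          ┃┃        
┃                                     ┃┃        
┃                                     ┃┃        
┗━━━━━━━━━━━━━━━━━━━━━━━━━━━━━━━━━━━━━┛┃        
                    ┃                  ┃        
                    ┗━━━━━━━━━━━━━━━━━━┛        
                                                
                                                
                                                
                                                
                                                
                                                
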